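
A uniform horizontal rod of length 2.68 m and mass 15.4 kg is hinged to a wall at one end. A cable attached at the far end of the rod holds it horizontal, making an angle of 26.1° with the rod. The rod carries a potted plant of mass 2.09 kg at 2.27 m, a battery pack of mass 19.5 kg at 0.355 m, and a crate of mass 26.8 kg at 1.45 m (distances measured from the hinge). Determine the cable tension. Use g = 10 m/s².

Taking torques about the hinge:
Beam weight: 15.4 × 10 = 154 N down at 1.34 m → arm 1.34 m, τ = 154 × 1.34 = 206.4 N·m clockwise.
Potted plant: 2.09 × 10 = 20.9 N down at 2.27 m → arm 2.27 m, τ = 20.9 × 2.27 = 47.44 N·m clockwise.
Battery pack: 19.5 × 10 = 195 N down at 0.355 m → arm 0.355 m, τ = 195 × 0.355 = 69.22 N·m clockwise.
Crate: 26.8 × 10 = 268 N down at 1.45 m → arm 1.45 m, τ = 268 × 1.45 = 388.6 N·m clockwise.
Total clockwise load moment = 711.7 N·m.
The cable tension T acts at 2.68 m; only its component perpendicular to the rod, T sinθ, produces torque. sin 26.1° = 0.4399.
Setting net torque to zero: T × 2.68 × 0.4399 = 711.7 → T = 711.7 / 1.179 = 604 N.

T ≈ 604 N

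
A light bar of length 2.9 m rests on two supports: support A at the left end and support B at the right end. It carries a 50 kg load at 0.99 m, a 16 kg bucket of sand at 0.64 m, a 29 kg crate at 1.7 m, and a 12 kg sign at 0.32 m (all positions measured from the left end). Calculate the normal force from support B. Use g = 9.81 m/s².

About support A:
Load: 50 × 9.81 = 490.5 N down at 0.99 m → arm 0.99 m, τ = 490.5 × 0.99 = 485.6 N·m clockwise.
Bucket of sand: 16 × 9.81 = 157 N down at 0.64 m → arm 0.64 m, τ = 157 × 0.64 = 100.5 N·m clockwise.
Crate: 29 × 9.81 = 284.5 N down at 1.7 m → arm 1.7 m, τ = 284.5 × 1.7 = 483.6 N·m clockwise.
Sign: 12 × 9.81 = 117.7 N down at 0.32 m → arm 0.32 m, τ = 117.7 × 0.32 = 37.66 N·m clockwise.
Net load moment about support A = 1107 N·m clockwise.
Reaction R at support B is upward at 2.9 m, arm 2.9 m → moment R × 2.9 counterclockwise.
Balancing moments: R × 2.9 = 1107, giving R = 382 N.

R_B ≈ 382 N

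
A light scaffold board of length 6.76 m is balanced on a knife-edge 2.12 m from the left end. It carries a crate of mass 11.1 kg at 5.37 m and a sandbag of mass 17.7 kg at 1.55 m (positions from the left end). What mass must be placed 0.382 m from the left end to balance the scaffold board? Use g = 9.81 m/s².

Take moments about the knife-edge (at 2.12 m from the left end).
Crate: 11.1 × 9.81 = 108.9 N down at 5.37 m → arm 3.25 m, τ = 108.9 × 3.25 = 353.9 N·m clockwise.
Sandbag: 17.7 × 9.81 = 173.6 N down at 1.55 m → arm 0.57 m, τ = 173.6 × 0.57 = 98.95 N·m counterclockwise.
Net moment of known loads = 254.9 N·m clockwise.
An unknown mass m at 0.382 m has arm 1.738 m; its moment is m·g·1.738 counterclockwise.
Balancing moments: m × 9.81 × 1.738 = 254.9, giving m = 254.9 / (9.81 × 1.738) = 15 kg.

m ≈ 15 kg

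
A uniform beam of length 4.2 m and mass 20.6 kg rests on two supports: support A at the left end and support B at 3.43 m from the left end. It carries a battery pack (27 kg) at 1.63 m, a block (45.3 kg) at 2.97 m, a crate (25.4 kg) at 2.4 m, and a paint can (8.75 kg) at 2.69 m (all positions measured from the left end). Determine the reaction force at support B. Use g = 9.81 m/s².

R_B ≈ 876 N

Take moments about support A.
Beam weight: 20.6 × 9.81 = 202.1 N down at 2.1 m → arm 2.1 m, τ = 202.1 × 2.1 = 424.4 N·m clockwise.
Battery pack: 27 × 9.81 = 264.9 N down at 1.63 m → arm 1.63 m, τ = 264.9 × 1.63 = 431.8 N·m clockwise.
Block: 45.3 × 9.81 = 444.4 N down at 2.97 m → arm 2.97 m, τ = 444.4 × 2.97 = 1320 N·m clockwise.
Crate: 25.4 × 9.81 = 249.2 N down at 2.4 m → arm 2.4 m, τ = 249.2 × 2.4 = 598.1 N·m clockwise.
Paint can: 8.75 × 9.81 = 85.84 N down at 2.69 m → arm 2.69 m, τ = 85.84 × 2.69 = 230.9 N·m clockwise.
Net load moment about support A = 3005 N·m clockwise.
Reaction R at support B is upward at 3.43 m, arm 3.43 m → moment R × 3.43 counterclockwise.
Στ = 0 ⇒ R × 3.43 = 3005 ⇒ R = 876 N.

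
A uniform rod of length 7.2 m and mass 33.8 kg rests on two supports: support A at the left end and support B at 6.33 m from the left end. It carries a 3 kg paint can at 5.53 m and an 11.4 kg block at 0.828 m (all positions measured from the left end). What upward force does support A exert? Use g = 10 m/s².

R_A ≈ 249 N

About support B:
Beam weight: 33.8 × 10 = 338 N down at 3.6 m → arm 2.73 m, τ = 338 × 2.73 = 922.7 N·m counterclockwise.
Paint can: 3 × 10 = 30 N down at 5.53 m → arm 0.8 m, τ = 30 × 0.8 = 24 N·m counterclockwise.
Block: 11.4 × 10 = 114 N down at 0.828 m → arm 5.502 m, τ = 114 × 5.502 = 627.2 N·m counterclockwise.
Net load moment about support B = 1574 N·m counterclockwise.
Reaction R at support A is upward at 0 m, arm 6.33 m → moment R × 6.33 clockwise.
Balancing moments: R × 6.33 = 1574, giving R = 249 N.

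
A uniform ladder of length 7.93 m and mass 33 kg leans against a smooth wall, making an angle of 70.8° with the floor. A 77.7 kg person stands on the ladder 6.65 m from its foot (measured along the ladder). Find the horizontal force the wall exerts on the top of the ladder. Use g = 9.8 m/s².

N_wall ≈ 279 N

Sum moments about the foot of the ladder (the floor normal and friction both act there and drop out).
Ladder weight 33×9.8 = 323.4 N acts at 3.965 m along the ladder; its horizontal arm is 3.965·cos70.8° = 1.304 m → τ = 421.7 N·m clockwise.
Person: 77.7×9.8 = 761.5 N at 6.65 m → arm 2.187 m → τ = 1665 N·m clockwise.
Wall normal N acts horizontally at the top; its moment arm is the height L sinθ = 7.93·sin70.8° = 7.489 m, counterclockwise.
Setting net torque to zero: N × 7.489 = 2087 → N = 279 N.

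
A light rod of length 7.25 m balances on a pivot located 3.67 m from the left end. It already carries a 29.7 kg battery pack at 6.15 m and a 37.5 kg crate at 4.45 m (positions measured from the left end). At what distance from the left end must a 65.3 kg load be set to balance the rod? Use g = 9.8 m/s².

x ≈ 2.09 m from the left end

Sum moments about the pivot (at 3.67 m from the left end) (the support reaction has zero arm there).
Battery pack: 29.7 × 9.8 = 291.1 N down at 6.15 m → arm 2.48 m, τ = 291.1 × 2.48 = 721.9 N·m clockwise.
Crate: 37.5 × 9.8 = 367.5 N down at 4.45 m → arm 0.78 m, τ = 367.5 × 0.78 = 286.7 N·m clockwise.
Net moment of existing loads = 1009 N·m clockwise.
The load weighs 65.3 × 9.8 = 639.9 N and must supply an equal counterclockwise moment, so its lever arm about the pivot is 1009 / 639.9 = 1.58 m.
That puts it at 3.67 − 1.58 = 2.09 m from the left end.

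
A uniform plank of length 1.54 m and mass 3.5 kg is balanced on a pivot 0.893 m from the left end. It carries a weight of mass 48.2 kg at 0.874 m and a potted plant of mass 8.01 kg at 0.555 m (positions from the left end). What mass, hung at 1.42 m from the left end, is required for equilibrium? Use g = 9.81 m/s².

m ≈ 7.69 kg

Take moments about the pivot (at 0.893 m from the left end).
Beam weight: 3.5 × 9.81 = 34.34 N down at 0.77 m → arm 0.123 m, τ = 34.34 × 0.123 = 4.224 N·m counterclockwise.
Weight: 48.2 × 9.81 = 472.8 N down at 0.874 m → arm 0.019 m, τ = 472.8 × 0.019 = 8.983 N·m counterclockwise.
Potted plant: 8.01 × 9.81 = 78.58 N down at 0.555 m → arm 0.338 m, τ = 78.58 × 0.338 = 26.56 N·m counterclockwise.
Net moment of known loads = 39.77 N·m counterclockwise.
An unknown mass m at 1.42 m has arm 0.527 m; its moment is m·g·0.527 clockwise.
Setting net torque to zero: m × 9.81 × 0.527 = 39.77 → m = 39.77 / (9.81 × 0.527) = 7.69 kg.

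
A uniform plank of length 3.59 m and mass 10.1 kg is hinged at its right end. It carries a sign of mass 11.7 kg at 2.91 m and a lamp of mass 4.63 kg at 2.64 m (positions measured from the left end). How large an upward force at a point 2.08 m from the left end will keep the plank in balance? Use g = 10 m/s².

F ≈ 202 N

Sum moments about the right end (the unknown pivot reaction has zero arm there).
Beam weight: 10.1 × 10 = 101 N down at 1.795 m → arm 1.795 m, τ = 101 × 1.795 = 181.3 N·m counterclockwise.
Sign: 11.7 × 10 = 117 N down at 2.91 m → arm 0.68 m, τ = 117 × 0.68 = 79.56 N·m counterclockwise.
Lamp: 4.63 × 10 = 46.3 N down at 2.64 m → arm 0.95 m, τ = 46.3 × 0.95 = 43.98 N·m counterclockwise.
Net moment of the loads = 304.8 N·m counterclockwise.
The upward force F acts at a point 2.08 m from the left end, arm 1.51 m, giving F × 1.51 clockwise.
Setting net torque to zero: F × 1.51 = 304.8 → F = 304.8 / 1.51 = 202 N.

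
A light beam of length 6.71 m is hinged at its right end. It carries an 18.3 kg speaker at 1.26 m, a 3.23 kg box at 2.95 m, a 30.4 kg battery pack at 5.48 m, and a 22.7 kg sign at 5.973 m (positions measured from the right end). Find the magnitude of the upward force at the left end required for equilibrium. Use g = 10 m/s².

F ≈ 499 N

About the right end:
Speaker: 18.3 × 10 = 183 N down at 1.26 m → arm 1.26 m, τ = 183 × 1.26 = 230.6 N·m counterclockwise.
Box: 3.23 × 10 = 32.3 N down at 2.95 m → arm 2.95 m, τ = 32.3 × 2.95 = 95.28 N·m counterclockwise.
Battery pack: 30.4 × 10 = 304 N down at 5.48 m → arm 5.48 m, τ = 304 × 5.48 = 1666 N·m counterclockwise.
Sign: 22.7 × 10 = 227 N down at 5.973 m → arm 5.973 m, τ = 227 × 5.973 = 1356 N·m counterclockwise.
Net moment of the loads = 3348 N·m counterclockwise.
The upward force F acts at the left end, arm 6.71 m, giving F × 6.71 clockwise.
Setting net torque to zero: F × 6.71 = 3348 → F = 3348 / 6.71 = 499 N.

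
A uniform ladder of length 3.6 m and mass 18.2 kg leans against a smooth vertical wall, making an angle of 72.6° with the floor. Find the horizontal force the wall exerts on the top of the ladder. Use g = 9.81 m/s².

Choose the foot of the ladder as the axis so the floor normal and friction both act there and drop out.
Ladder weight 18.2×9.81 = 178.5 N acts at 1.8 m along the ladder; its horizontal arm is 1.8·cos72.6° = 0.5383 m → τ = 96.09 N·m clockwise.
Wall normal N acts horizontally at the top; its moment arm is the height L sinθ = 3.6·sin72.6° = 3.435 m, counterclockwise.
Balancing moments: N × 3.435 = 96.09, giving N = 28 N.

N_wall ≈ 28 N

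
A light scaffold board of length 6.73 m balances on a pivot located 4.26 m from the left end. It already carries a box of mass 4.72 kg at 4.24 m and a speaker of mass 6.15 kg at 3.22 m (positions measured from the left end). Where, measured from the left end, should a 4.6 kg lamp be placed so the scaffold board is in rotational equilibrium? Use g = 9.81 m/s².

x ≈ 5.67 m from the left end

Sum moments about the pivot (at 4.26 m from the left end) (the support reaction has zero arm there).
Box: 4.72 × 9.81 = 46.3 N down at 4.24 m → arm 0.02 m, τ = 46.3 × 0.02 = 0.926 N·m counterclockwise.
Speaker: 6.15 × 9.81 = 60.33 N down at 3.22 m → arm 1.04 m, τ = 60.33 × 1.04 = 62.74 N·m counterclockwise.
Net moment of existing loads = 63.67 N·m counterclockwise.
The lamp weighs 4.6 × 9.81 = 45.13 N and must supply an equal clockwise moment, so its lever arm about the pivot is 63.67 / 45.13 = 1.41 m.
That puts it at 4.26 + 1.41 = 5.67 m from the left end.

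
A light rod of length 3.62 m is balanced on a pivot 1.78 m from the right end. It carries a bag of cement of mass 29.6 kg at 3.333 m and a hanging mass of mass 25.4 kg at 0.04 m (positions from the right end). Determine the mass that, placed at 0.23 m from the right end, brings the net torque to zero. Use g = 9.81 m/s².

m ≈ 1.14 kg

Taking torques about the pivot (at 1.78 m from the right end):
Bag of cement: 29.6 × 9.81 = 290.4 N down at 3.333 m → arm 1.553 m, τ = 290.4 × 1.553 = 451 N·m counterclockwise.
Hanging mass: 25.4 × 9.81 = 249.2 N down at 0.04 m → arm 1.74 m, τ = 249.2 × 1.74 = 433.6 N·m clockwise.
Net moment of known loads = 17.4 N·m counterclockwise.
An unknown mass m at 0.23 m has arm 1.55 m; its moment is m·g·1.55 clockwise.
For rotational equilibrium, m × 9.81 × 1.55 = 17.4, so m = 17.4 / (9.81 × 1.55) = 1.14 kg.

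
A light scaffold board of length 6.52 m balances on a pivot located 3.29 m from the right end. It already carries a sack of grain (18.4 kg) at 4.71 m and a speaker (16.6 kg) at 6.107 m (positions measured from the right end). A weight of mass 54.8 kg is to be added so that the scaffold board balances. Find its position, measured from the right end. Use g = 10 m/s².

x ≈ 1.96 m from the right end

Take moments about the pivot (at 3.29 m from the right end).
Sack of grain: 18.4 × 10 = 184 N down at 4.71 m → arm 1.42 m, τ = 184 × 1.42 = 261.3 N·m counterclockwise.
Speaker: 16.6 × 10 = 166 N down at 6.107 m → arm 2.817 m, τ = 166 × 2.817 = 467.6 N·m counterclockwise.
Net moment of existing loads = 728.9 N·m counterclockwise.
The weight weighs 54.8 × 10 = 548 N and must supply an equal clockwise moment, so its lever arm about the pivot is 728.9 / 548 = 1.33 m.
That puts it at 3.29 − 1.33 = 1.96 m from the right end.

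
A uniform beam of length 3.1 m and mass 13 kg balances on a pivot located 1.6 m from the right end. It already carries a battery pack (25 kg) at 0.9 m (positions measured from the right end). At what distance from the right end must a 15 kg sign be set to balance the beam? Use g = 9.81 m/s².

Choose the pivot (at 1.6 m from the right end) as the axis so the support reaction has zero arm there.
Beam weight: 13 × 9.81 = 127.5 N down at 1.55 m → arm 0.05 m, τ = 127.5 × 0.05 = 6.375 N·m clockwise.
Battery pack: 25 × 9.81 = 245.2 N down at 0.9 m → arm 0.7 m, τ = 245.2 × 0.7 = 171.6 N·m clockwise.
Net moment of existing loads = 178 N·m clockwise.
The sign weighs 15 × 9.81 = 147.2 N and must supply an equal counterclockwise moment, so its lever arm about the pivot is 178 / 147.2 = 1.21 m.
That puts it at 1.6 + 1.21 = 2.81 m from the right end.

x ≈ 2.81 m from the right end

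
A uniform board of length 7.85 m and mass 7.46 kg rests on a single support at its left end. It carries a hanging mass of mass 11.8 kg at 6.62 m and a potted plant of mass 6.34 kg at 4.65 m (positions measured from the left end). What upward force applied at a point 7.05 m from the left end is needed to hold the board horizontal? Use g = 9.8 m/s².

F ≈ 190 N

Take moments about the left end.
Beam weight: 7.46 × 9.8 = 73.11 N down at 3.925 m → arm 3.925 m, τ = 73.11 × 3.925 = 287 N·m clockwise.
Hanging mass: 11.8 × 9.8 = 115.6 N down at 6.62 m → arm 6.62 m, τ = 115.6 × 6.62 = 765.3 N·m clockwise.
Potted plant: 6.34 × 9.8 = 62.13 N down at 4.65 m → arm 4.65 m, τ = 62.13 × 4.65 = 288.9 N·m clockwise.
Net moment of the loads = 1341 N·m clockwise.
The upward force F acts at a point 7.05 m from the left end, arm 7.05 m, giving F × 7.05 counterclockwise.
Στ = 0 ⇒ F × 7.05 = 1341 ⇒ F = 1341 / 7.05 = 190 N.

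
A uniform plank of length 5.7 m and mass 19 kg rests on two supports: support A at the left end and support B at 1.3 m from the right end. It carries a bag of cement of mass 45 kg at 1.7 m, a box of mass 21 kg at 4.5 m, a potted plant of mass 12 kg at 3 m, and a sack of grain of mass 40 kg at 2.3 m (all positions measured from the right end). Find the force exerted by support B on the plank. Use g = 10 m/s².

R_B ≈ 972 N

Taking torques about support A:
Beam weight: 19 × 10 = 190 N down at 2.85 m → arm 2.85 m, τ = 190 × 2.85 = 541.5 N·m clockwise.
Bag of cement: 45 × 10 = 450 N down at 1.7 m → arm 4 m, τ = 450 × 4 = 1800 N·m clockwise.
Box: 21 × 10 = 210 N down at 4.5 m → arm 1.2 m, τ = 210 × 1.2 = 252 N·m clockwise.
Potted plant: 12 × 10 = 120 N down at 3 m → arm 2.7 m, τ = 120 × 2.7 = 324 N·m clockwise.
Sack of grain: 40 × 10 = 400 N down at 2.3 m → arm 3.4 m, τ = 400 × 3.4 = 1360 N·m clockwise.
Net load moment about support A = 4278 N·m clockwise.
Reaction R at support B is upward at 1.3 m, arm 4.4 m → moment R × 4.4 counterclockwise.
For rotational equilibrium, R × 4.4 = 4278, so R = 972 N.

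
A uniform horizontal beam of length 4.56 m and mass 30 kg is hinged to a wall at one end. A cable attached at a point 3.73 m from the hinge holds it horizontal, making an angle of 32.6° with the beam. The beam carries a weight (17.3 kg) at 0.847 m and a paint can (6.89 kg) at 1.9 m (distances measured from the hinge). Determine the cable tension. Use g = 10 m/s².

T ≈ 478 N

Sum moments about the hinge (the unknown hinge reaction has zero arm there).
Beam weight: 30 × 10 = 300 N down at 2.28 m → arm 2.28 m, τ = 300 × 2.28 = 684 N·m clockwise.
Weight: 17.3 × 10 = 173 N down at 0.847 m → arm 0.847 m, τ = 173 × 0.847 = 146.5 N·m clockwise.
Paint can: 6.89 × 10 = 68.9 N down at 1.9 m → arm 1.9 m, τ = 68.9 × 1.9 = 130.9 N·m clockwise.
Total clockwise load moment = 961.4 N·m.
The cable tension T acts at 3.73 m; only its component perpendicular to the beam, T sinθ, produces torque. sin 32.6° = 0.5388.
Στ = 0 ⇒ T × 3.73 × 0.5388 = 961.4 ⇒ T = 961.4 / 2.01 = 478 N.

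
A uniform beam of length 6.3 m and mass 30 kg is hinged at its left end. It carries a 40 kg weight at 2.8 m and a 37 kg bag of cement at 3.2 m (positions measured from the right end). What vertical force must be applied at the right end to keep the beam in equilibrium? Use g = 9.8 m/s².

F ≈ 543 N

Sum moments about the left end (the unknown pivot reaction has zero arm there).
Beam weight: 30 × 9.8 = 294 N down at 3.15 m → arm 3.15 m, τ = 294 × 3.15 = 926.1 N·m clockwise.
Weight: 40 × 9.8 = 392 N down at 2.8 m → arm 3.5 m, τ = 392 × 3.5 = 1372 N·m clockwise.
Bag of cement: 37 × 9.8 = 362.6 N down at 3.2 m → arm 3.1 m, τ = 362.6 × 3.1 = 1124 N·m clockwise.
Net moment of the loads = 3422 N·m clockwise.
The upward force F acts at the right end, arm 6.3 m, giving F × 6.3 counterclockwise.
Balancing moments: F × 6.3 = 3422, giving F = 3422 / 6.3 = 543 N.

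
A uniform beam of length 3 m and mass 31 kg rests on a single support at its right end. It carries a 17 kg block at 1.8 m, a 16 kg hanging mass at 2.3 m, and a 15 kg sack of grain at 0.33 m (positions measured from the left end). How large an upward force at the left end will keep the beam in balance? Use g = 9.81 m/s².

F ≈ 386 N

Sum moments about the right end (the unknown pivot reaction has zero arm there).
Beam weight: 31 × 9.81 = 304.1 N down at 1.5 m → arm 1.5 m, τ = 304.1 × 1.5 = 456.2 N·m counterclockwise.
Block: 17 × 9.81 = 166.8 N down at 1.8 m → arm 1.2 m, τ = 166.8 × 1.2 = 200.2 N·m counterclockwise.
Hanging mass: 16 × 9.81 = 157 N down at 2.3 m → arm 0.7 m, τ = 157 × 0.7 = 109.9 N·m counterclockwise.
Sack of grain: 15 × 9.81 = 147.2 N down at 0.33 m → arm 2.67 m, τ = 147.2 × 2.67 = 393 N·m counterclockwise.
Net moment of the loads = 1159 N·m counterclockwise.
The upward force F acts at the left end, arm 3 m, giving F × 3 clockwise.
For rotational equilibrium, F × 3 = 1159, so F = 1159 / 3 = 386 N.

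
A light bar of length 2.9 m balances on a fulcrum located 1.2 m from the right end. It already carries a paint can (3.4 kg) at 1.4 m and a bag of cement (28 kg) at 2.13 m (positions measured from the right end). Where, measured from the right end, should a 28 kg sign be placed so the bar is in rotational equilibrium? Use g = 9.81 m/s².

x ≈ 0.246 m from the right end

Sum moments about the fulcrum (at 1.2 m from the right end) (the support reaction has zero arm there).
Paint can: 3.4 × 9.81 = 33.35 N down at 1.4 m → arm 0.2 m, τ = 33.35 × 0.2 = 6.67 N·m counterclockwise.
Bag of cement: 28 × 9.81 = 274.7 N down at 2.13 m → arm 0.93 m, τ = 274.7 × 0.93 = 255.5 N·m counterclockwise.
Net moment of existing loads = 262.2 N·m counterclockwise.
The sign weighs 28 × 9.81 = 274.7 N and must supply an equal clockwise moment, so its lever arm about the fulcrum is 262.2 / 274.7 = 0.954 m.
That puts it at 1.2 − 0.954 = 0.246 m from the right end.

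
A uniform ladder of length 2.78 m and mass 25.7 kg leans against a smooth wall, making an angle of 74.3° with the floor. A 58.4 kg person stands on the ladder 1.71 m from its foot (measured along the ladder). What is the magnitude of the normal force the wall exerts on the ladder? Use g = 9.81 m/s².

Taking torques about the foot of the ladder:
Ladder weight 25.7×9.81 = 252.1 N acts at 1.39 m along the ladder; its horizontal arm is 1.39·cos74.3° = 0.3761 m → τ = 94.81 N·m clockwise.
Person: 58.4×9.81 = 572.9 N at 1.71 m → arm 0.4627 m → τ = 265.1 N·m clockwise.
Wall normal N acts horizontally at the top; its moment arm is the height L sinθ = 2.78·sin74.3° = 2.676 m, counterclockwise.
Setting net torque to zero: N × 2.676 = 359.9 → N = 134 N.

N_wall ≈ 134 N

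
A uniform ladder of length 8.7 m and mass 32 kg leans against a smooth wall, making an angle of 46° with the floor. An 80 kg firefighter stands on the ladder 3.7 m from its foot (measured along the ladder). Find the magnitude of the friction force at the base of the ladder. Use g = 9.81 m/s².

Taking torques about the foot of the ladder:
Ladder weight 32×9.81 = 313.9 N acts at 4.35 m along the ladder; its horizontal arm is 4.35·cos46° = 3.022 m → τ = 948.6 N·m clockwise.
Firefighter: 80×9.81 = 784.8 N at 3.7 m → arm 2.57 m → τ = 2017 N·m clockwise.
Wall normal N acts horizontally at the top; its moment arm is the height L sinθ = 8.7·sin46° = 6.258 m, counterclockwise.
Setting net torque to zero: N × 6.258 = 2966 → N = 474 N.
ΣFx = 0: friction at the foot balances the wall's push, so f = N_wall = 474 N.

f ≈ 474 N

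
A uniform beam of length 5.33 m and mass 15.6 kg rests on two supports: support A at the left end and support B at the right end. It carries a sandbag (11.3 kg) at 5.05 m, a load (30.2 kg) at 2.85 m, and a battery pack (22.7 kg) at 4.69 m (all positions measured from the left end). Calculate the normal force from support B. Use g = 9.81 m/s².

R_B ≈ 536 N

Choose support A as the axis so its reaction then has zero moment arm.
Beam weight: 15.6 × 9.81 = 153 N down at 2.665 m → arm 2.665 m, τ = 153 × 2.665 = 407.7 N·m clockwise.
Sandbag: 11.3 × 9.81 = 110.9 N down at 5.05 m → arm 5.05 m, τ = 110.9 × 5.05 = 560 N·m clockwise.
Load: 30.2 × 9.81 = 296.3 N down at 2.85 m → arm 2.85 m, τ = 296.3 × 2.85 = 844.5 N·m clockwise.
Battery pack: 22.7 × 9.81 = 222.7 N down at 4.69 m → arm 4.69 m, τ = 222.7 × 4.69 = 1044 N·m clockwise.
Net load moment about support A = 2856 N·m clockwise.
Reaction R at support B is upward at 5.33 m, arm 5.33 m → moment R × 5.33 counterclockwise.
Setting net torque to zero: R × 5.33 = 2856 → R = 536 N.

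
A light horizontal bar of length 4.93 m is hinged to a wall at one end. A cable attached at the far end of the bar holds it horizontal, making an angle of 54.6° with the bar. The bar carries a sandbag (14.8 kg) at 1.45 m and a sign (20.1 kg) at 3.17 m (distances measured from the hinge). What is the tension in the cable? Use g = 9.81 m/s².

T ≈ 208 N

Take moments about the hinge.
Sandbag: 14.8 × 9.81 = 145.2 N down at 1.45 m → arm 1.45 m, τ = 145.2 × 1.45 = 210.5 N·m clockwise.
Sign: 20.1 × 9.81 = 197.2 N down at 3.17 m → arm 3.17 m, τ = 197.2 × 3.17 = 625.1 N·m clockwise.
Total clockwise load moment = 835.6 N·m.
The cable tension T acts at 4.93 m; only its component perpendicular to the bar, T sinθ, produces torque. sin 54.6° = 0.8151.
For rotational equilibrium, T × 4.93 × 0.8151 = 835.6, so T = 835.6 / 4.018 = 208 N.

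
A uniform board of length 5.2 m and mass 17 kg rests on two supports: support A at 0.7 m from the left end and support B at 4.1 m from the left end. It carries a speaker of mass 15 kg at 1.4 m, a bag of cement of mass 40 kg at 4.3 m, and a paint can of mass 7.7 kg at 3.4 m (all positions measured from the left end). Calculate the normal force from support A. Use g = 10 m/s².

Choose support B as the axis so its reaction then has zero moment arm.
Beam weight: 17 × 10 = 170 N down at 2.6 m → arm 1.5 m, τ = 170 × 1.5 = 255 N·m counterclockwise.
Speaker: 15 × 10 = 150 N down at 1.4 m → arm 2.7 m, τ = 150 × 2.7 = 405 N·m counterclockwise.
Bag of cement: 40 × 10 = 400 N down at 4.3 m → arm 0.2 m, τ = 400 × 0.2 = 80 N·m clockwise.
Paint can: 7.7 × 10 = 77 N down at 3.4 m → arm 0.7 m, τ = 77 × 0.7 = 53.9 N·m counterclockwise.
Net load moment about support B = 633.9 N·m counterclockwise.
Reaction R at support A is upward at 0.7 m, arm 3.4 m → moment R × 3.4 clockwise.
Setting net torque to zero: R × 3.4 = 633.9 → R = 186 N.

R_A ≈ 186 N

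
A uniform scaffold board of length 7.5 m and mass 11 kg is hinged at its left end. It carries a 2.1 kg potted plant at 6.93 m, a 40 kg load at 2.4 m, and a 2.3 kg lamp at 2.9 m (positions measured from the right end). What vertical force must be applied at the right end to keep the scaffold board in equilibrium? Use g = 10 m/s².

F ≈ 343 N

Taking torques about the left end:
Beam weight: 11 × 10 = 110 N down at 3.75 m → arm 3.75 m, τ = 110 × 3.75 = 412.5 N·m clockwise.
Potted plant: 2.1 × 10 = 21 N down at 6.93 m → arm 0.57 m, τ = 21 × 0.57 = 11.97 N·m clockwise.
Load: 40 × 10 = 400 N down at 2.4 m → arm 5.1 m, τ = 400 × 5.1 = 2040 N·m clockwise.
Lamp: 2.3 × 10 = 23 N down at 2.9 m → arm 4.6 m, τ = 23 × 4.6 = 105.8 N·m clockwise.
Net moment of the loads = 2570 N·m clockwise.
The upward force F acts at the right end, arm 7.5 m, giving F × 7.5 counterclockwise.
Balancing moments: F × 7.5 = 2570, giving F = 2570 / 7.5 = 343 N.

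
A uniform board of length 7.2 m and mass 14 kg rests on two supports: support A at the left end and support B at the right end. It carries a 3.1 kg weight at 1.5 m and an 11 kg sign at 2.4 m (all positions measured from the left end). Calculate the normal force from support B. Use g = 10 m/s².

Take moments about support A.
Beam weight: 14 × 10 = 140 N down at 3.6 m → arm 3.6 m, τ = 140 × 3.6 = 504 N·m clockwise.
Weight: 3.1 × 10 = 31 N down at 1.5 m → arm 1.5 m, τ = 31 × 1.5 = 46.5 N·m clockwise.
Sign: 11 × 10 = 110 N down at 2.4 m → arm 2.4 m, τ = 110 × 2.4 = 264 N·m clockwise.
Net load moment about support A = 814.5 N·m clockwise.
Reaction R at support B is upward at 7.2 m, arm 7.2 m → moment R × 7.2 counterclockwise.
Setting net torque to zero: R × 7.2 = 814.5 → R = 113 N.

R_B ≈ 113 N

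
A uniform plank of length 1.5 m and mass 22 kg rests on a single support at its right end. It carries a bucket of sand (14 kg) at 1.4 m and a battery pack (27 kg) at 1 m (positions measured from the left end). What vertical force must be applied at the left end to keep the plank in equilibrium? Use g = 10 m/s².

F ≈ 209 N

Taking torques about the right end:
Beam weight: 22 × 10 = 220 N down at 0.75 m → arm 0.75 m, τ = 220 × 0.75 = 165 N·m counterclockwise.
Bucket of sand: 14 × 10 = 140 N down at 1.4 m → arm 0.1 m, τ = 140 × 0.1 = 14 N·m counterclockwise.
Battery pack: 27 × 10 = 270 N down at 1 m → arm 0.5 m, τ = 270 × 0.5 = 135 N·m counterclockwise.
Net moment of the loads = 314 N·m counterclockwise.
The upward force F acts at the left end, arm 1.5 m, giving F × 1.5 clockwise.
Στ = 0 ⇒ F × 1.5 = 314 ⇒ F = 314 / 1.5 = 209 N.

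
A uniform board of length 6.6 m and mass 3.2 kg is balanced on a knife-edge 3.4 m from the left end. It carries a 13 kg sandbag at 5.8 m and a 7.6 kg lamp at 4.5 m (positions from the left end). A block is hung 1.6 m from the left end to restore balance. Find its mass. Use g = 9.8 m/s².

About the knife-edge (at 3.4 m from the left end):
Beam weight: 3.2 × 9.8 = 31.36 N down at 3.3 m → arm 0.1 m, τ = 31.36 × 0.1 = 3.136 N·m counterclockwise.
Sandbag: 13 × 9.8 = 127.4 N down at 5.8 m → arm 2.4 m, τ = 127.4 × 2.4 = 305.8 N·m clockwise.
Lamp: 7.6 × 9.8 = 74.48 N down at 4.5 m → arm 1.1 m, τ = 74.48 × 1.1 = 81.93 N·m clockwise.
Net moment of known loads = 384.6 N·m clockwise.
An unknown mass m at 1.6 m has arm 1.8 m; its moment is m·g·1.8 counterclockwise.
Balancing moments: m × 9.8 × 1.8 = 384.6, giving m = 384.6 / (9.8 × 1.8) = 21.8 kg.

m ≈ 21.8 kg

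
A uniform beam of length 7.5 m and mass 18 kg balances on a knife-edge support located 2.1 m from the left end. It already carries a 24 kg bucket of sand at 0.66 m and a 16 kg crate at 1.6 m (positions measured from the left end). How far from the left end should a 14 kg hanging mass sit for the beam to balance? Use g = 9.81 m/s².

x ≈ 3.02 m from the left end

Choose the knife-edge support (at 2.1 m from the left end) as the axis so the support reaction has zero arm there.
Beam weight: 18 × 9.81 = 176.6 N down at 3.75 m → arm 1.65 m, τ = 176.6 × 1.65 = 291.4 N·m clockwise.
Bucket of sand: 24 × 9.81 = 235.4 N down at 0.66 m → arm 1.44 m, τ = 235.4 × 1.44 = 339 N·m counterclockwise.
Crate: 16 × 9.81 = 157 N down at 1.6 m → arm 0.5 m, τ = 157 × 0.5 = 78.5 N·m counterclockwise.
Net moment of existing loads = 126.1 N·m counterclockwise.
The hanging mass weighs 14 × 9.81 = 137.3 N and must supply an equal clockwise moment, so its lever arm about the knife-edge support is 126.1 / 137.3 = 0.918 m.
That puts it at 2.1 + 0.918 = 3.02 m from the left end.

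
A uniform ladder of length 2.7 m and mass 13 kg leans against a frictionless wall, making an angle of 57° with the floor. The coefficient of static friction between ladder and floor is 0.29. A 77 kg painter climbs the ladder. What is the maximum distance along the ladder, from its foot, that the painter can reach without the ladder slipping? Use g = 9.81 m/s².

Take moments about the foot of the ladder.
Ladder weight 13×9.81 = 127.5 N acts at 1.35 m along the ladder; its horizontal arm is 1.35·cos57° = 0.7353 m → τ = 93.75 N·m clockwise.
Painter weight 77×9.81 = 755.4 N at distance d → arm d·cos57° → τ = 755.4·d·0.5446 clockwise.
Wall normal N at the top has arm L sinθ = 2.264 m counterclockwise, so Στ = 0 gives N·2.264 = 93.75 + 411.4·d.
ΣFy = 0 ⇒ N_floor = 882.9 N, so the maximum friction is μ_s·N_floor = 0.29×882.9 = 256 N. ΣFx = 0 ⇒ N_wall = f, so at the slipping point N = 256 N.
Substituting: 256×2.264 = 93.75 + 411.4·d ⇒ d = (579.6 − 93.75) / 411.4 = 1.18 m.

d ≈ 1.18 m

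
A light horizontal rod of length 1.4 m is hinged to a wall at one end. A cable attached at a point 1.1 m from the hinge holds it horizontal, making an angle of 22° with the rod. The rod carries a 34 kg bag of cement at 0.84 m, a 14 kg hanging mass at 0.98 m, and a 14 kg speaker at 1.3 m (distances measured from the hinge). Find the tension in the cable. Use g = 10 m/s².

Choose the hinge as the axis so the unknown hinge reaction has zero arm there.
Bag of cement: 34 × 10 = 340 N down at 0.84 m → arm 0.84 m, τ = 340 × 0.84 = 285.6 N·m clockwise.
Hanging mass: 14 × 10 = 140 N down at 0.98 m → arm 0.98 m, τ = 140 × 0.98 = 137.2 N·m clockwise.
Speaker: 14 × 10 = 140 N down at 1.3 m → arm 1.3 m, τ = 140 × 1.3 = 182 N·m clockwise.
Total clockwise load moment = 604.8 N·m.
The cable tension T acts at 1.1 m; only its component perpendicular to the rod, T sinθ, produces torque. sin 22° = 0.3746.
Στ = 0 ⇒ T × 1.1 × 0.3746 = 604.8 ⇒ T = 604.8 / 0.4121 = 1470 N.

T ≈ 1470 N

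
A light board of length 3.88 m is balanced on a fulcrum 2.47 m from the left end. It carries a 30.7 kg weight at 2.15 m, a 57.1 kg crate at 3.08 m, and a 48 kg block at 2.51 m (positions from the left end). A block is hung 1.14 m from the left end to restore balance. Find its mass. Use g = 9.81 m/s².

m ≈ 20.2 kg

Taking torques about the fulcrum (at 2.47 m from the left end):
Weight: 30.7 × 9.81 = 301.2 N down at 2.15 m → arm 0.32 m, τ = 301.2 × 0.32 = 96.38 N·m counterclockwise.
Crate: 57.1 × 9.81 = 560.2 N down at 3.08 m → arm 0.61 m, τ = 560.2 × 0.61 = 341.7 N·m clockwise.
Block: 48 × 9.81 = 470.9 N down at 2.51 m → arm 0.04 m, τ = 470.9 × 0.04 = 18.84 N·m clockwise.
Net moment of known loads = 264.2 N·m clockwise.
An unknown mass m at 1.14 m has arm 1.33 m; its moment is m·g·1.33 counterclockwise.
Setting net torque to zero: m × 9.81 × 1.33 = 264.2 → m = 264.2 / (9.81 × 1.33) = 20.2 kg.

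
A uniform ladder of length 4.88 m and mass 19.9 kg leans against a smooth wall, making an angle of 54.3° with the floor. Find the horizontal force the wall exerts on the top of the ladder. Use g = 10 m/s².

Take moments about the foot of the ladder.
Ladder weight 19.9×10 = 199 N acts at 2.44 m along the ladder; its horizontal arm is 2.44·cos54.3° = 1.424 m → τ = 283.4 N·m clockwise.
Wall normal N acts horizontally at the top; its moment arm is the height L sinθ = 4.88·sin54.3° = 3.963 m, counterclockwise.
For rotational equilibrium, N × 3.963 = 283.4, so N = 71.5 N.

N_wall ≈ 71.5 N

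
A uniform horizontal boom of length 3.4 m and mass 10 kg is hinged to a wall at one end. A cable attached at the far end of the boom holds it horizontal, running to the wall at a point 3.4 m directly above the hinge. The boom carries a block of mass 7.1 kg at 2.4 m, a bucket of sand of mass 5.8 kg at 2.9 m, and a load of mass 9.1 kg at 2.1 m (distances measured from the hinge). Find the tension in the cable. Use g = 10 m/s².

T ≈ 291 N

Choose the hinge as the axis so the unknown hinge reaction has zero arm there.
Beam weight: 10 × 10 = 100 N down at 1.7 m → arm 1.7 m, τ = 100 × 1.7 = 170 N·m clockwise.
Block: 7.1 × 10 = 71 N down at 2.4 m → arm 2.4 m, τ = 71 × 2.4 = 170.4 N·m clockwise.
Bucket of sand: 5.8 × 10 = 58 N down at 2.9 m → arm 2.9 m, τ = 58 × 2.9 = 168.2 N·m clockwise.
Load: 9.1 × 10 = 91 N down at 2.1 m → arm 2.1 m, τ = 91 × 2.1 = 191.1 N·m clockwise.
Total clockwise load moment = 699.7 N·m.
The cable tension T acts at 3.4 m; only its component perpendicular to the boom, T sinθ, produces torque. sinθ = h/√(h²+d²) = 3.4/√(3.4²+3.4²) = 0.7071.
Balancing moments: T × 3.4 × 0.7071 = 699.7, giving T = 699.7 / 2.404 = 291 N.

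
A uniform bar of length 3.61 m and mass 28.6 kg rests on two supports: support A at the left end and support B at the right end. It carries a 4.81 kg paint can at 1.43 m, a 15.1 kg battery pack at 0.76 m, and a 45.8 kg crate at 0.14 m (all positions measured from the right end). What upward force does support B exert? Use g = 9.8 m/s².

R_B ≈ 717 N

Taking torques about support A:
Beam weight: 28.6 × 9.8 = 280.3 N down at 1.805 m → arm 1.805 m, τ = 280.3 × 1.805 = 505.9 N·m clockwise.
Paint can: 4.81 × 9.8 = 47.14 N down at 1.43 m → arm 2.18 m, τ = 47.14 × 2.18 = 102.8 N·m clockwise.
Battery pack: 15.1 × 9.8 = 148 N down at 0.76 m → arm 2.85 m, τ = 148 × 2.85 = 421.8 N·m clockwise.
Crate: 45.8 × 9.8 = 448.8 N down at 0.14 m → arm 3.47 m, τ = 448.8 × 3.47 = 1557 N·m clockwise.
Net load moment about support A = 2588 N·m clockwise.
Reaction R at support B is upward at 0 m, arm 3.61 m → moment R × 3.61 counterclockwise.
Balancing moments: R × 3.61 = 2588, giving R = 717 N.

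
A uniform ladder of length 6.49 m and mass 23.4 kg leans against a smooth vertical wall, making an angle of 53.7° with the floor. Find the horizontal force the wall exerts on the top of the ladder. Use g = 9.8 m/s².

Taking torques about the foot of the ladder:
Ladder weight 23.4×9.8 = 229.3 N acts at 3.245 m along the ladder; its horizontal arm is 3.245·cos53.7° = 1.921 m → τ = 440.5 N·m clockwise.
Wall normal N acts horizontally at the top; its moment arm is the height L sinθ = 6.49·sin53.7° = 5.23 m, counterclockwise.
For rotational equilibrium, N × 5.23 = 440.5, so N = 84.2 N.

N_wall ≈ 84.2 N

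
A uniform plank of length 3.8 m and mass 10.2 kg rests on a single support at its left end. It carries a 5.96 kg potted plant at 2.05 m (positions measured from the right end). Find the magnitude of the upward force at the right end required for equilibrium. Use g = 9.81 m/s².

Take moments about the left end.
Beam weight: 10.2 × 9.81 = 100.1 N down at 1.9 m → arm 1.9 m, τ = 100.1 × 1.9 = 190.2 N·m clockwise.
Potted plant: 5.96 × 9.81 = 58.47 N down at 2.05 m → arm 1.75 m, τ = 58.47 × 1.75 = 102.3 N·m clockwise.
Net moment of the loads = 292.5 N·m clockwise.
The upward force F acts at the right end, arm 3.8 m, giving F × 3.8 counterclockwise.
Στ = 0 ⇒ F × 3.8 = 292.5 ⇒ F = 292.5 / 3.8 = 77 N.

F ≈ 77 N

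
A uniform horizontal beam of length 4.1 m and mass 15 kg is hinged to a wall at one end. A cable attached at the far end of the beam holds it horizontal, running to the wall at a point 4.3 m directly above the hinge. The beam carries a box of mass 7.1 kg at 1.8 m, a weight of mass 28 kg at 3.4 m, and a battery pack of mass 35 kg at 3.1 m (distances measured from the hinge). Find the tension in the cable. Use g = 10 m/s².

T ≈ 833 N

Take moments about the hinge.
Beam weight: 15 × 10 = 150 N down at 2.05 m → arm 2.05 m, τ = 150 × 2.05 = 307.5 N·m clockwise.
Box: 7.1 × 10 = 71 N down at 1.8 m → arm 1.8 m, τ = 71 × 1.8 = 127.8 N·m clockwise.
Weight: 28 × 10 = 280 N down at 3.4 m → arm 3.4 m, τ = 280 × 3.4 = 952 N·m clockwise.
Battery pack: 35 × 10 = 350 N down at 3.1 m → arm 3.1 m, τ = 350 × 3.1 = 1085 N·m clockwise.
Total clockwise load moment = 2472 N·m.
The cable tension T acts at 4.1 m; only its component perpendicular to the beam, T sinθ, produces torque. sinθ = h/√(h²+d²) = 4.3/√(4.3²+4.1²) = 0.7237.
Balancing moments: T × 4.1 × 0.7237 = 2472, giving T = 2472 / 2.967 = 833 N.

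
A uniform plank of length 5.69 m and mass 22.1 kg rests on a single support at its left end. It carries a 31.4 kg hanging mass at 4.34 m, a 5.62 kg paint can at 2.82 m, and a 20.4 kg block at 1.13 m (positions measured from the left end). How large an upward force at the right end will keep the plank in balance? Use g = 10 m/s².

Taking torques about the left end:
Beam weight: 22.1 × 10 = 221 N down at 2.845 m → arm 2.845 m, τ = 221 × 2.845 = 628.7 N·m clockwise.
Hanging mass: 31.4 × 10 = 314 N down at 4.34 m → arm 4.34 m, τ = 314 × 4.34 = 1363 N·m clockwise.
Paint can: 5.62 × 10 = 56.2 N down at 2.82 m → arm 2.82 m, τ = 56.2 × 2.82 = 158.5 N·m clockwise.
Block: 20.4 × 10 = 204 N down at 1.13 m → arm 1.13 m, τ = 204 × 1.13 = 230.5 N·m clockwise.
Net moment of the loads = 2381 N·m clockwise.
The upward force F acts at the right end, arm 5.69 m, giving F × 5.69 counterclockwise.
Στ = 0 ⇒ F × 5.69 = 2381 ⇒ F = 2381 / 5.69 = 418 N.

F ≈ 418 N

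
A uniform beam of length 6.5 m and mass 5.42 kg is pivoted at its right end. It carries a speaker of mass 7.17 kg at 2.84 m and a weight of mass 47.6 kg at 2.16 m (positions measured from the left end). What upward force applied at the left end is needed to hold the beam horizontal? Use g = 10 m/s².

F ≈ 385 N

Choose the right end as the axis so the unknown pivot reaction has zero arm there.
Beam weight: 5.42 × 10 = 54.2 N down at 3.25 m → arm 3.25 m, τ = 54.2 × 3.25 = 176.2 N·m counterclockwise.
Speaker: 7.17 × 10 = 71.7 N down at 2.84 m → arm 3.66 m, τ = 71.7 × 3.66 = 262.4 N·m counterclockwise.
Weight: 47.6 × 10 = 476 N down at 2.16 m → arm 4.34 m, τ = 476 × 4.34 = 2066 N·m counterclockwise.
Net moment of the loads = 2505 N·m counterclockwise.
The upward force F acts at the left end, arm 6.5 m, giving F × 6.5 clockwise.
Setting net torque to zero: F × 6.5 = 2505 → F = 2505 / 6.5 = 385 N.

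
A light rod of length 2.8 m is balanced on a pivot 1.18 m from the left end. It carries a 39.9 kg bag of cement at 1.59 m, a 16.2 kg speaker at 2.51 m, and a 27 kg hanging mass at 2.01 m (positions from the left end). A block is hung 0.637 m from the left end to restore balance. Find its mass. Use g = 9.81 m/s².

m ≈ 111 kg

Sum moments about the pivot (at 1.18 m from the left end) (the support reaction has zero arm there).
Bag of cement: 39.9 × 9.81 = 391.4 N down at 1.59 m → arm 0.41 m, τ = 391.4 × 0.41 = 160.5 N·m clockwise.
Speaker: 16.2 × 9.81 = 158.9 N down at 2.51 m → arm 1.33 m, τ = 158.9 × 1.33 = 211.3 N·m clockwise.
Hanging mass: 27 × 9.81 = 264.9 N down at 2.01 m → arm 0.83 m, τ = 264.9 × 0.83 = 219.9 N·m clockwise.
Net moment of known loads = 591.7 N·m clockwise.
An unknown mass m at 0.637 m has arm 0.543 m; its moment is m·g·0.543 counterclockwise.
Setting net torque to zero: m × 9.81 × 0.543 = 591.7 → m = 591.7 / (9.81 × 0.543) = 111 kg.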